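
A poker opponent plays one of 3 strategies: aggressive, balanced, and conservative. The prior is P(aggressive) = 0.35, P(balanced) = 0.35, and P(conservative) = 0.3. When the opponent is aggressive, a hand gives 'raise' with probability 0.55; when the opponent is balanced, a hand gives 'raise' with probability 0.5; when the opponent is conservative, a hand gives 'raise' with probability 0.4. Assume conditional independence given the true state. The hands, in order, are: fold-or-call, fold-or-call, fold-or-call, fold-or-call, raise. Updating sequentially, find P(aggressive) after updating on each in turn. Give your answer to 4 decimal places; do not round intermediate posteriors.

After 'fold-or-call': normaliser = 0.45·0.3500 + 0.5·0.3500 + 0.6·0.3000; P(aggressive) ≈ 0.3073, P(balanced) ≈ 0.3415, P(conservative) ≈ 0.3512
After 'fold-or-call': normaliser = 0.45·0.3073 + 0.5·0.3415 + 0.6·0.3512; P(aggressive) ≈ 0.2661, P(balanced) ≈ 0.3285, P(conservative) ≈ 0.4054
After 'fold-or-call': normaliser = 0.45·0.2661 + 0.5·0.3285 + 0.6·0.4054; P(aggressive) ≈ 0.2271, P(balanced) ≈ 0.3115, P(conservative) ≈ 0.4614
After 'fold-or-call': normaliser = 0.45·0.2271 + 0.5·0.3115 + 0.6·0.4614; P(aggressive) ≈ 0.1911, P(balanced) ≈ 0.2913, P(conservative) ≈ 0.5177
After 'raise': normaliser = 0.55·0.1911 + 0.5·0.2913 + 0.4·0.5177; P(aggressive) ≈ 0.2296, P(balanced) ≈ 0.3181, P(conservative) ≈ 0.4523

0.2296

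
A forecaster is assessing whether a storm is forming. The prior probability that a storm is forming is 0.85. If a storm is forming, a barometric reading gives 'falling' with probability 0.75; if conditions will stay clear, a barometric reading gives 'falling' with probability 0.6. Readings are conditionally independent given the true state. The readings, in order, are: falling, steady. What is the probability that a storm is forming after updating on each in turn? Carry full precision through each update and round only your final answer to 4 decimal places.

0.8157

After 'falling': P(storm) = 0.75·0.8500 / (0.75·0.8500 + 0.6·0.1500) ≈ 0.8763
After 'steady': P(storm) = 0.25·0.8763 / (0.25·0.8763 + 0.4·0.1237) ≈ 0.8157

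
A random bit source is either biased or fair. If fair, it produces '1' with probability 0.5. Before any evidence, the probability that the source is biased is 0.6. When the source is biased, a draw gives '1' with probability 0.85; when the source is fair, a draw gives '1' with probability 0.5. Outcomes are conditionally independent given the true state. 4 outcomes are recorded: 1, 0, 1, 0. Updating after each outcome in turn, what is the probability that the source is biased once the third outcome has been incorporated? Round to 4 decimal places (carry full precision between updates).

0.5653

After '1': P(biased) = 0.85·0.6000 / (0.85·0.6000 + 0.5·0.4000) ≈ 0.7183
After '0': P(biased) = 0.15·0.7183 / (0.15·0.7183 + 0.5·0.2817) ≈ 0.4334
After '1': P(biased) = 0.85·0.4334 / (0.85·0.4334 + 0.5·0.5666) ≈ 0.5653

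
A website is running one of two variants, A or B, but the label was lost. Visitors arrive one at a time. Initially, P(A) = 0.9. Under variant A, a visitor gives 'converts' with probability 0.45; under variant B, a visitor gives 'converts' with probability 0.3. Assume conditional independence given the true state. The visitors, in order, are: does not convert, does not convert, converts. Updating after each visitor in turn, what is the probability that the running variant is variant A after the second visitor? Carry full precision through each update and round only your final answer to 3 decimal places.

0.847

After 'does not convert': P(A) = 0.55·0.9000 / (0.55·0.9000 + 0.7·0.1000) ≈ 0.8761
After 'does not convert': P(A) = 0.55·0.8761 / (0.55·0.8761 + 0.7·0.1239) ≈ 0.8475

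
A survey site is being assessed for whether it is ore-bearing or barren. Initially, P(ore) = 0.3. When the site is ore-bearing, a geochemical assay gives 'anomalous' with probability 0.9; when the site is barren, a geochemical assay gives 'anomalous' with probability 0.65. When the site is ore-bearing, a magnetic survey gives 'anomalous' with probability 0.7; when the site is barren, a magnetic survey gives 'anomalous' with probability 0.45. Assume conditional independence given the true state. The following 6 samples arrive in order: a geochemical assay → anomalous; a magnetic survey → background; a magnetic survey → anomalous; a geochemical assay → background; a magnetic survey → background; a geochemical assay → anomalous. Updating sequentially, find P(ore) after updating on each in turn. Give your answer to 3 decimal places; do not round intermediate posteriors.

After a geochemical assay='anomalous': P(ore) = 0.9·0.3000 / (0.9·0.3000 + 0.65·0.7000) ≈ 0.3724
After a magnetic survey='background': P(ore) = 0.3·0.3724 / (0.3·0.3724 + 0.55·0.6276) ≈ 0.2445
After a magnetic survey='anomalous': P(ore) = 0.7·0.2445 / (0.7·0.2445 + 0.45·0.7555) ≈ 0.3349
After a geochemical assay='background': P(ore) = 0.1·0.3349 / (0.1·0.3349 + 0.35·0.6651) ≈ 0.1258
After a magnetic survey='background': P(ore) = 0.3·0.1258 / (0.3·0.1258 + 0.55·0.8742) ≈ 0.0728
After a geochemical assay='anomalous': P(ore) = 0.9·0.0728 / (0.9·0.0728 + 0.65·0.9272) ≈ 0.0980

0.098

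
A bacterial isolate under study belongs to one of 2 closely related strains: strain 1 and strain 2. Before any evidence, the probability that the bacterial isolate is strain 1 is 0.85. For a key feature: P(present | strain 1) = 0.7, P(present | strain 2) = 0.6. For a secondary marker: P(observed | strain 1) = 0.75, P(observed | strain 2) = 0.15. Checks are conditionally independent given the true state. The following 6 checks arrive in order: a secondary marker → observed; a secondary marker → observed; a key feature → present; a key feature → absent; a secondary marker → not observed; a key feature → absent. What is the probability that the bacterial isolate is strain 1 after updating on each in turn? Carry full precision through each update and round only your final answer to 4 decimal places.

0.9647

After a secondary marker='observed': P(strain 1) = 0.75·0.8500 / (0.75·0.8500 + 0.15·0.1500) ≈ 0.9659
After a secondary marker='observed': P(strain 1) = 0.75·0.9659 / (0.75·0.9659 + 0.15·0.0341) ≈ 0.9930
After a key feature='present': P(strain 1) = 0.7·0.9930 / (0.7·0.9930 + 0.6·0.0070) ≈ 0.9940
After a key feature='absent': P(strain 1) = 0.3·0.9940 / (0.3·0.9940 + 0.4·0.0060) ≈ 0.9920
After a secondary marker='not observed': P(strain 1) = 0.25·0.9920 / (0.25·0.9920 + 0.85·0.0080) ≈ 0.9733
After a key feature='absent': P(strain 1) = 0.3·0.9733 / (0.3·0.9733 + 0.4·0.0267) ≈ 0.9647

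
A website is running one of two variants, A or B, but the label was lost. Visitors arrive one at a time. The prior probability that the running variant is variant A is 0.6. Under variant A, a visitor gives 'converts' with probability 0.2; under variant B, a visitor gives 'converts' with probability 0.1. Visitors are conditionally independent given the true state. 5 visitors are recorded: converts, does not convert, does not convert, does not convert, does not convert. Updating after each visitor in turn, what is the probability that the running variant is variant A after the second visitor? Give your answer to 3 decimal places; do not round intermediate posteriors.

Apply Bayes' rule sequentially, carrying P(A) forward.
After 'converts': P(A) = 0.2·0.6000 / (0.2·0.6000 + 0.1·0.4000) ≈ 0.7500
After 'does not convert': P(A) = 0.8·0.7500 / (0.8·0.7500 + 0.9·0.2500) ≈ 0.7273

0.727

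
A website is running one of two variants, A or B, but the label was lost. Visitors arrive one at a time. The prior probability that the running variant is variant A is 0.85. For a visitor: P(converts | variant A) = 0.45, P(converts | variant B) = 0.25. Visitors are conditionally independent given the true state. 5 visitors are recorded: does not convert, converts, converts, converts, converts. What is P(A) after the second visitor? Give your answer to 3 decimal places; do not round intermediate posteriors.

0.882

After 'does not convert': P(A) = 0.55·0.8500 / (0.55·0.8500 + 0.75·0.1500) ≈ 0.8060
After 'converts': P(A) = 0.45·0.8060 / (0.45·0.8060 + 0.25·0.1940) ≈ 0.8821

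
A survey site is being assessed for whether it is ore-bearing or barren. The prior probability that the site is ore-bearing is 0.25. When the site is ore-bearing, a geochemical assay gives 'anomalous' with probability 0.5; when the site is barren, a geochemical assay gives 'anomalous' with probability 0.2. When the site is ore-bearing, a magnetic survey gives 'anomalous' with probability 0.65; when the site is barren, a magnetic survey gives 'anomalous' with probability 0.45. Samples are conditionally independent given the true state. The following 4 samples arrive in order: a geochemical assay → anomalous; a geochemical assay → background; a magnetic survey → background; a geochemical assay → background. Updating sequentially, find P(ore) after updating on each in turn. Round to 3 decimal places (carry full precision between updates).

0.172

After a geochemical assay='anomalous': P(ore) = 0.5·0.2500 / (0.5·0.2500 + 0.2·0.7500) ≈ 0.4545
After a geochemical assay='background': P(ore) = 0.5·0.4545 / (0.5·0.4545 + 0.8·0.5455) ≈ 0.3425
After a magnetic survey='background': P(ore) = 0.35·0.3425 / (0.35·0.3425 + 0.55·0.6575) ≈ 0.2489
After a geochemical assay='background': P(ore) = 0.5·0.2489 / (0.5·0.2489 + 0.8·0.7511) ≈ 0.1716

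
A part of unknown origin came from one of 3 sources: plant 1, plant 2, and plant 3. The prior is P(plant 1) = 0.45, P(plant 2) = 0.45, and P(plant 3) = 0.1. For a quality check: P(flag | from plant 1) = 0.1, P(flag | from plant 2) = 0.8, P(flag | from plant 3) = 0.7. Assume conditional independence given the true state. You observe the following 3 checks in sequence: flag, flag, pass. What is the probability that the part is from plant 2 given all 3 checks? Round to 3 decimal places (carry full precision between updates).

0.754

After 'flag': normaliser = 0.1·0.4500 + 0.8·0.4500 + 0.7·0.1000; P(plant 1) ≈ 0.0947, P(plant 2) ≈ 0.7579, P(plant 3) ≈ 0.1474
After 'flag': normaliser = 0.1·0.0947 + 0.8·0.7579 + 0.7·0.1474; P(plant 1) ≈ 0.0132, P(plant 2) ≈ 0.8433, P(plant 3) ≈ 0.1435
After 'pass': normaliser = 0.9·0.0132 + 0.2·0.8433 + 0.3·0.1435; P(plant 1) ≈ 0.0530, P(plant 2) ≈ 0.7544, P(plant 3) ≈ 0.1925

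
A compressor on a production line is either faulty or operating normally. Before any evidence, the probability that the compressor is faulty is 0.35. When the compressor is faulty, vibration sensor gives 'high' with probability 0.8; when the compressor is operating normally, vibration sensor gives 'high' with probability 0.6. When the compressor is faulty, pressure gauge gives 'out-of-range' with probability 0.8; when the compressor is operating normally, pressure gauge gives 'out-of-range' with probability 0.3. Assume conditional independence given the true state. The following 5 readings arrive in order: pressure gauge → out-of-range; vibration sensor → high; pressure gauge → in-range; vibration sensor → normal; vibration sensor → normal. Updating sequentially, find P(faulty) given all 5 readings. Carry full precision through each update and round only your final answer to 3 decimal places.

After pressure gauge='out-of-range': P(faulty) = 0.8·0.3500 / (0.8·0.3500 + 0.3·0.6500) ≈ 0.5895
After vibration sensor='high': P(faulty) = 0.8·0.5895 / (0.8·0.5895 + 0.6·0.4105) ≈ 0.6569
After pressure gauge='in-range': P(faulty) = 0.2·0.6569 / (0.2·0.6569 + 0.7·0.3431) ≈ 0.3536
After vibration sensor='normal': P(faulty) = 0.2·0.3536 / (0.2·0.3536 + 0.4·0.6464) ≈ 0.2148
After vibration sensor='normal': P(faulty) = 0.2·0.2148 / (0.2·0.2148 + 0.4·0.7852) ≈ 0.1203

0.120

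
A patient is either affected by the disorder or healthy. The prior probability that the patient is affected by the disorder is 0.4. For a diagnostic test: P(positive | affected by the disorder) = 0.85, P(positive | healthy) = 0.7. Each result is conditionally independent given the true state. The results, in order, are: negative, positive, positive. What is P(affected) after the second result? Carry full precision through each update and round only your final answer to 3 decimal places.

0.288

After 'negative': P(affected) = 0.15·0.4000 / (0.15·0.4000 + 0.3·0.6000) ≈ 0.2500
After 'positive': P(affected) = 0.85·0.2500 / (0.85·0.2500 + 0.7·0.7500) ≈ 0.2881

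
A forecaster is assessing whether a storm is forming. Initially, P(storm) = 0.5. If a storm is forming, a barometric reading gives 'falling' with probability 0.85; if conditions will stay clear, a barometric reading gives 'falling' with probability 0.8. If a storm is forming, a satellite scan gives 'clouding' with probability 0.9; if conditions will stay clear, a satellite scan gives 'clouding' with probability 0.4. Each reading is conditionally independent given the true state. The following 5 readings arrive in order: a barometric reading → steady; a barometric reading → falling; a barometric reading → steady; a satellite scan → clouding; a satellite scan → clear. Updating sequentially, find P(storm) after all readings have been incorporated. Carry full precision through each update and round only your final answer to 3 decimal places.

After a barometric reading='steady': P(storm) = 0.15·0.5000 / (0.15·0.5000 + 0.2·0.5000) ≈ 0.4286
After a barometric reading='falling': P(storm) = 0.85·0.4286 / (0.85·0.4286 + 0.8·0.5714) ≈ 0.4435
After a barometric reading='steady': P(storm) = 0.15·0.4435 / (0.15·0.4435 + 0.2·0.5565) ≈ 0.3741
After a satellite scan='clouding': P(storm) = 0.9·0.3741 / (0.9·0.3741 + 0.4·0.6259) ≈ 0.5735
After a satellite scan='clear': P(storm) = 0.1·0.5735 / (0.1·0.5735 + 0.6·0.4265) ≈ 0.1831

0.183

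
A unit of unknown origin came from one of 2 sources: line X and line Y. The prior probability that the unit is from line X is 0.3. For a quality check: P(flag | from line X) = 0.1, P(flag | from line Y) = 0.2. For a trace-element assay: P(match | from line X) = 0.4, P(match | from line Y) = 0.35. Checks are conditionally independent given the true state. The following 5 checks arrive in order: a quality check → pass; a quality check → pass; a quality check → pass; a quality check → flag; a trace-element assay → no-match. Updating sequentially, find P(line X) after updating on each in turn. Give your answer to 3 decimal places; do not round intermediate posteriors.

0.220

After a quality check='pass': P(line X) = 0.9·0.3000 / (0.9·0.3000 + 0.8·0.7000) ≈ 0.3253
After a quality check='pass': P(line X) = 0.9·0.3253 / (0.9·0.3253 + 0.8·0.6747) ≈ 0.3517
After a quality check='pass': P(line X) = 0.9·0.3517 / (0.9·0.3517 + 0.8·0.6483) ≈ 0.3790
After a quality check='flag': P(line X) = 0.1·0.3790 / (0.1·0.3790 + 0.2·0.6210) ≈ 0.2338
After a trace-element assay='no-match': P(line X) = 0.6·0.2338 / (0.6·0.2338 + 0.65·0.7662) ≈ 0.2197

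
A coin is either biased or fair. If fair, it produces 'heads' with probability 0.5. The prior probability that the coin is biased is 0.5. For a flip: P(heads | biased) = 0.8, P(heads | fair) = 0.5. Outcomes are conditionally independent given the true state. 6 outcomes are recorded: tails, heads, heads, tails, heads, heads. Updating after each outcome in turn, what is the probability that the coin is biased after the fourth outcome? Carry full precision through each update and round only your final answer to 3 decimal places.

After 'tails': P(biased) = 0.2·0.5000 / (0.2·0.5000 + 0.5·0.5000) ≈ 0.2857
After 'heads': P(biased) = 0.8·0.2857 / (0.8·0.2857 + 0.5·0.7143) ≈ 0.3902
After 'heads': P(biased) = 0.8·0.3902 / (0.8·0.3902 + 0.5·0.6098) ≈ 0.5059
After 'tails': P(biased) = 0.2·0.5059 / (0.2·0.5059 + 0.5·0.4941) ≈ 0.2906

0.291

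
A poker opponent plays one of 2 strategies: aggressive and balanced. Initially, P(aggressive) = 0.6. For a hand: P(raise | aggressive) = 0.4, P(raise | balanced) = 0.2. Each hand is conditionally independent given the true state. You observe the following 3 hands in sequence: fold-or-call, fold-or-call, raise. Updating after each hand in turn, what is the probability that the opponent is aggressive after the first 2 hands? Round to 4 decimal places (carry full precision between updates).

0.4576

After 'fold-or-call': P(aggressive) = 0.6·0.6000 / (0.6·0.6000 + 0.8·0.4000) ≈ 0.5294
After 'fold-or-call': P(aggressive) = 0.6·0.5294 / (0.6·0.5294 + 0.8·0.4706) ≈ 0.4576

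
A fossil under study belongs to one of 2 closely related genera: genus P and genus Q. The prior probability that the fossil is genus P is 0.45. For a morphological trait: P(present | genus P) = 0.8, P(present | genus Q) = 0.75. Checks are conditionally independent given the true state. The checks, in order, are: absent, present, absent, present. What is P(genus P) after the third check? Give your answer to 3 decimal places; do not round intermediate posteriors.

After 'absent': P(genus P) = 0.2·0.4500 / (0.2·0.4500 + 0.25·0.5500) ≈ 0.3956
After 'present': P(genus P) = 0.8·0.3956 / (0.8·0.3956 + 0.75·0.6044) ≈ 0.4111
After 'absent': P(genus P) = 0.2·0.4111 / (0.2·0.4111 + 0.25·0.5889) ≈ 0.3584

0.358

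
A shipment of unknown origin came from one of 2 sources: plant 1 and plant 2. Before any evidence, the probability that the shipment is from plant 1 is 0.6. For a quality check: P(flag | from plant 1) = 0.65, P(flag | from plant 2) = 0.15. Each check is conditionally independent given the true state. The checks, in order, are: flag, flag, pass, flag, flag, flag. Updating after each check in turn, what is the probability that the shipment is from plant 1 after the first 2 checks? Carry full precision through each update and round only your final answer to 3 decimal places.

0.966

After 'flag': P(plant 1) = 0.65·0.6000 / (0.65·0.6000 + 0.15·0.4000) ≈ 0.8667
After 'flag': P(plant 1) = 0.65·0.8667 / (0.65·0.8667 + 0.15·0.1333) ≈ 0.9657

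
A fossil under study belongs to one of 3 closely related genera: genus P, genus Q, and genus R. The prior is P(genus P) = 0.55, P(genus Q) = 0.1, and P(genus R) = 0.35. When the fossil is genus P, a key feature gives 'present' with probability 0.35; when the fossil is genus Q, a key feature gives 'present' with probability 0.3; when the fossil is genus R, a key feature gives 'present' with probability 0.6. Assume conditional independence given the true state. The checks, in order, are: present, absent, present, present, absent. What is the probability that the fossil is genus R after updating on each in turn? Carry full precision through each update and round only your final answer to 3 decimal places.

Apply Bayes' rule sequentially, carrying P(genus R) forward.
After 'present': normaliser = 0.35·0.5500 + 0.3·0.1000 + 0.6·0.3500; P(genus P) ≈ 0.4451, P(genus Q) ≈ 0.0694, P(genus R) ≈ 0.4855
After 'absent': normaliser = 0.65·0.4451 + 0.7·0.0694 + 0.4·0.4855; P(genus P) ≈ 0.5437, P(genus Q) ≈ 0.0913, P(genus R) ≈ 0.3650
After 'present': normaliser = 0.35·0.5437 + 0.3·0.0913 + 0.6·0.3650; P(genus P) ≈ 0.4358, P(genus Q) ≈ 0.0627, P(genus R) ≈ 0.5015
After 'present': normaliser = 0.35·0.4358 + 0.3·0.0627 + 0.6·0.5015; P(genus P) ≈ 0.3230, P(genus Q) ≈ 0.0398, P(genus R) ≈ 0.6372
After 'absent': normaliser = 0.65·0.3230 + 0.7·0.0398 + 0.4·0.6372; P(genus P) ≈ 0.4261, P(genus Q) ≈ 0.0566, P(genus R) ≈ 0.5173

0.517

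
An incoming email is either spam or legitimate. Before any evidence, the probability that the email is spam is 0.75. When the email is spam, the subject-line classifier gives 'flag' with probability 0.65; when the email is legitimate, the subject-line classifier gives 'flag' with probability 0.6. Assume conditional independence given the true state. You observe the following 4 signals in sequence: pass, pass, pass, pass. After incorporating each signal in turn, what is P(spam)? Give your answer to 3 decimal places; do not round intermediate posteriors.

0.637

After 'pass': P(spam) = 0.35·0.7500 / (0.35·0.7500 + 0.4·0.2500) ≈ 0.7241
After 'pass': P(spam) = 0.35·0.7241 / (0.35·0.7241 + 0.4·0.2759) ≈ 0.6967
After 'pass': P(spam) = 0.35·0.6967 / (0.35·0.6967 + 0.4·0.3033) ≈ 0.6677
After 'pass': P(spam) = 0.35·0.6677 / (0.35·0.6677 + 0.4·0.3323) ≈ 0.6375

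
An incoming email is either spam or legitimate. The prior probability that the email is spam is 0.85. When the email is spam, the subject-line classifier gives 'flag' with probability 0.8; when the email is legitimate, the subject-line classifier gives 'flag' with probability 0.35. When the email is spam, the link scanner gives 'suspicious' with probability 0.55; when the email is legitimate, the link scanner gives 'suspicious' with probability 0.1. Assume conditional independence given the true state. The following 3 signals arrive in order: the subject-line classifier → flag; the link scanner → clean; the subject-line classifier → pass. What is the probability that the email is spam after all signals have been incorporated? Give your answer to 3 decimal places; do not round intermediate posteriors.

After the subject-line classifier='flag': P(spam) = 0.8·0.8500 / (0.8·0.8500 + 0.35·0.1500) ≈ 0.9283
After the link scanner='clean': P(spam) = 0.45·0.9283 / (0.45·0.9283 + 0.9·0.0717) ≈ 0.8662
After the subject-line classifier='pass': P(spam) = 0.2·0.8662 / (0.2·0.8662 + 0.65·0.1338) ≈ 0.6659

0.666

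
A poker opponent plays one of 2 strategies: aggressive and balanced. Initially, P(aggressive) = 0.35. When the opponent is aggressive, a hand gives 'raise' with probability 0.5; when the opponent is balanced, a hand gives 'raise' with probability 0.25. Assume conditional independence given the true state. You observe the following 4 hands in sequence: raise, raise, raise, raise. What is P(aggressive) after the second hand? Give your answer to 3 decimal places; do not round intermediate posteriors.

0.683

After 'raise': P(aggressive) = 0.5·0.3500 / (0.5·0.3500 + 0.25·0.6500) ≈ 0.5185
After 'raise': P(aggressive) = 0.5·0.5185 / (0.5·0.5185 + 0.25·0.4815) ≈ 0.6829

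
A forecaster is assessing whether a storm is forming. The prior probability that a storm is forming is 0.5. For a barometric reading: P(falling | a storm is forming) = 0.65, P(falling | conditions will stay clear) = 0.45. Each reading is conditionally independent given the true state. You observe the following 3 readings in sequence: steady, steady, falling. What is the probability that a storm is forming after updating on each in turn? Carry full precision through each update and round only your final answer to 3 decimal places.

After 'steady': P(storm) = 0.35·0.5000 / (0.35·0.5000 + 0.55·0.5000) ≈ 0.3889
After 'steady': P(storm) = 0.35·0.3889 / (0.35·0.3889 + 0.55·0.6111) ≈ 0.2882
After 'falling': P(storm) = 0.65·0.2882 / (0.65·0.2882 + 0.45·0.7118) ≈ 0.3691

0.369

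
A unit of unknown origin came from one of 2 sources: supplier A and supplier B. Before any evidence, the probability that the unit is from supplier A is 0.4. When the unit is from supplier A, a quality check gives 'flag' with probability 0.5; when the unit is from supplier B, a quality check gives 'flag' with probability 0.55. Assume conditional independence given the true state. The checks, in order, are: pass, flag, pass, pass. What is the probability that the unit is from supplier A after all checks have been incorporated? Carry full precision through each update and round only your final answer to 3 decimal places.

After 'pass': P(supplier A) = 0.5·0.4000 / (0.5·0.4000 + 0.45·0.6000) ≈ 0.4255
After 'flag': P(supplier A) = 0.5·0.4255 / (0.5·0.4255 + 0.55·0.5745) ≈ 0.4024
After 'pass': P(supplier A) = 0.5·0.4024 / (0.5·0.4024 + 0.45·0.5976) ≈ 0.4280
After 'pass': P(supplier A) = 0.5·0.4280 / (0.5·0.4280 + 0.45·0.5720) ≈ 0.4540

0.454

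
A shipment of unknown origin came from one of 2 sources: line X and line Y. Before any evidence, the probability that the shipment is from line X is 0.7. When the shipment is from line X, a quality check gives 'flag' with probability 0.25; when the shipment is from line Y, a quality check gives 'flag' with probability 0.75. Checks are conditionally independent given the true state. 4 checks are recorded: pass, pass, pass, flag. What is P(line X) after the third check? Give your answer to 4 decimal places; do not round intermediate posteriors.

After 'pass': P(line X) = 0.75·0.7000 / (0.75·0.7000 + 0.25·0.3000) ≈ 0.8750
After 'pass': P(line X) = 0.75·0.8750 / (0.75·0.8750 + 0.25·0.1250) ≈ 0.9545
After 'pass': P(line X) = 0.75·0.9545 / (0.75·0.9545 + 0.25·0.0455) ≈ 0.9844

0.9844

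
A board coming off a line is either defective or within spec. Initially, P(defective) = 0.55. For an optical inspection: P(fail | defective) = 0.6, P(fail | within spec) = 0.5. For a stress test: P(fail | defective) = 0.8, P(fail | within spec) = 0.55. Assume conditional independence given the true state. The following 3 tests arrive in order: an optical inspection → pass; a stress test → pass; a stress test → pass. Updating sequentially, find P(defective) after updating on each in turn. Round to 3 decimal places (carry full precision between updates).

After an optical inspection='pass': P(defective) = 0.4·0.5500 / (0.4·0.5500 + 0.5·0.4500) ≈ 0.4944
After a stress test='pass': P(defective) = 0.2·0.4944 / (0.2·0.4944 + 0.45·0.5056) ≈ 0.3029
After a stress test='pass': P(defective) = 0.2·0.3029 / (0.2·0.3029 + 0.45·0.6971) ≈ 0.1619

0.162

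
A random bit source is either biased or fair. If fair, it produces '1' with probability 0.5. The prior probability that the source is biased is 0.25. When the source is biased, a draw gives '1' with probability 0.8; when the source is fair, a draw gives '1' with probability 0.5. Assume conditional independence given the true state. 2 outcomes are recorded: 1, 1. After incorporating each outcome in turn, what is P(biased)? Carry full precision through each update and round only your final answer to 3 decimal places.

After '1': P(biased) = 0.8·0.2500 / (0.8·0.2500 + 0.5·0.7500) ≈ 0.3478
After '1': P(biased) = 0.8·0.3478 / (0.8·0.3478 + 0.5·0.6522) ≈ 0.4604

0.460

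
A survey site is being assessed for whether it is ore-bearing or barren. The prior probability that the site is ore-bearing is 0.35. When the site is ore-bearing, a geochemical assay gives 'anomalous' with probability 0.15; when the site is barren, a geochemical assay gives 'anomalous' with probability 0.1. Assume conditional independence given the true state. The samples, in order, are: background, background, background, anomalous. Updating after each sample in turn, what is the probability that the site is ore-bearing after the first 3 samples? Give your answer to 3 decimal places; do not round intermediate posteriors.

Each posterior becomes the prior for the next update.
After 'background': P(ore) = 0.85·0.3500 / (0.85·0.3500 + 0.9·0.6500) ≈ 0.3371
After 'background': P(ore) = 0.85·0.3371 / (0.85·0.3371 + 0.9·0.6629) ≈ 0.3245
After 'background': P(ore) = 0.85·0.3245 / (0.85·0.3245 + 0.9·0.6755) ≈ 0.3121

0.312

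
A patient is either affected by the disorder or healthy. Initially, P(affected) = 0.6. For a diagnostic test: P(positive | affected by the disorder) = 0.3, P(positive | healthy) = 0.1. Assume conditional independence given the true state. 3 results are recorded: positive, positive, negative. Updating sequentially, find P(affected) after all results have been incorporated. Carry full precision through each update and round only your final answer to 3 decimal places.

0.913

Each posterior becomes the prior for the next update.
After 'positive': P(affected) = 0.3·0.6000 / (0.3·0.6000 + 0.1·0.4000) ≈ 0.8182
After 'positive': P(affected) = 0.3·0.8182 / (0.3·0.8182 + 0.1·0.1818) ≈ 0.9310
After 'negative': P(affected) = 0.7·0.9310 / (0.7·0.9310 + 0.9·0.0690) ≈ 0.9130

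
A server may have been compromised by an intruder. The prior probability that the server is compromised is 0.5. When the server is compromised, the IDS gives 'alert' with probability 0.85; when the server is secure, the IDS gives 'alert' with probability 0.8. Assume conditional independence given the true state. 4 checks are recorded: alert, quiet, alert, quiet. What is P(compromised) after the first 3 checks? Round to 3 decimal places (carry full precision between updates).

0.458

After 'alert': P(compromised) = 0.85·0.5000 / (0.85·0.5000 + 0.8·0.5000) ≈ 0.5152
After 'quiet': P(compromised) = 0.15·0.5152 / (0.15·0.5152 + 0.2·0.4848) ≈ 0.4435
After 'alert': P(compromised) = 0.85·0.4435 / (0.85·0.4435 + 0.8·0.5565) ≈ 0.4585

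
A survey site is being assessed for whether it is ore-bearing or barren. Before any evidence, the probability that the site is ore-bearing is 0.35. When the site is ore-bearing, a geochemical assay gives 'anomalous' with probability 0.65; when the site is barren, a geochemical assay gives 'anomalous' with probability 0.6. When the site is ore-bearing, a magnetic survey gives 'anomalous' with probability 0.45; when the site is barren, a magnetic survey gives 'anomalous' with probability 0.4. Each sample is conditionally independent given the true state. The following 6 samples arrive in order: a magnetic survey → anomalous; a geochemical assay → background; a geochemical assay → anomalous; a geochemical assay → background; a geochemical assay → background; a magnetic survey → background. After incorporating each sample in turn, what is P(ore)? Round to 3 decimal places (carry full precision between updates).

Apply Bayes' rule sequentially, carrying P(ore) forward.
After a magnetic survey='anomalous': P(ore) = 0.45·0.3500 / (0.45·0.3500 + 0.4·0.6500) ≈ 0.3772
After a geochemical assay='background': P(ore) = 0.35·0.3772 / (0.35·0.3772 + 0.4·0.6228) ≈ 0.3464
After a geochemical assay='anomalous': P(ore) = 0.65·0.3464 / (0.65·0.3464 + 0.6·0.6536) ≈ 0.3648
After a geochemical assay='background': P(ore) = 0.35·0.3648 / (0.35·0.3648 + 0.4·0.6352) ≈ 0.3344
After a geochemical assay='background': P(ore) = 0.35·0.3344 / (0.35·0.3344 + 0.4·0.6656) ≈ 0.3054
After a magnetic survey='background': P(ore) = 0.55·0.3054 / (0.55·0.3054 + 0.6·0.6946) ≈ 0.2872

0.287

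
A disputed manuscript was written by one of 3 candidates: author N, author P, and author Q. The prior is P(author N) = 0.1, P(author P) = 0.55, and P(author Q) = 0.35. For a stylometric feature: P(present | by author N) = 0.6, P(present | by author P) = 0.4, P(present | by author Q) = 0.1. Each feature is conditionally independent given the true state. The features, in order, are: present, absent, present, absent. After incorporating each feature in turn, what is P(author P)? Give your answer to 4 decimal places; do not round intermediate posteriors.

After 'present': normaliser = 0.6·0.1000 + 0.4·0.5500 + 0.1·0.3500; P(author N) ≈ 0.1905, P(author P) ≈ 0.6984, P(author Q) ≈ 0.1111
After 'absent': normaliser = 0.4·0.1905 + 0.6·0.6984 + 0.9·0.1111; P(author N) ≈ 0.1280, P(author P) ≈ 0.7040, P(author Q) ≈ 0.1680
After 'present': normaliser = 0.6·0.1280 + 0.4·0.7040 + 0.1·0.1680; P(author N) ≈ 0.2047, P(author P) ≈ 0.7505, P(author Q) ≈ 0.0448
After 'absent': normaliser = 0.4·0.2047 + 0.6·0.7505 + 0.9·0.0448; P(author N) ≈ 0.1430, P(author P) ≈ 0.7866, P(author Q) ≈ 0.0704

0.7866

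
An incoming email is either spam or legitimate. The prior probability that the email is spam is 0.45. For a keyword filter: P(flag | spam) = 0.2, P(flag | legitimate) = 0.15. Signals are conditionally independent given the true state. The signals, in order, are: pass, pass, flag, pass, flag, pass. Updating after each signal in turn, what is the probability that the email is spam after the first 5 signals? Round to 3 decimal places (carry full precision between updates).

0.548

Each posterior becomes the prior for the next update.
After 'pass': P(spam) = 0.8·0.4500 / (0.8·0.4500 + 0.85·0.5500) ≈ 0.4350
After 'pass': P(spam) = 0.8·0.4350 / (0.8·0.4350 + 0.85·0.5650) ≈ 0.4202
After 'flag': P(spam) = 0.2·0.4202 / (0.2·0.4202 + 0.15·0.5798) ≈ 0.4914
After 'pass': P(spam) = 0.8·0.4914 / (0.8·0.4914 + 0.85·0.5086) ≈ 0.4763
After 'flag': P(spam) = 0.2·0.4763 / (0.2·0.4763 + 0.15·0.5237) ≈ 0.5481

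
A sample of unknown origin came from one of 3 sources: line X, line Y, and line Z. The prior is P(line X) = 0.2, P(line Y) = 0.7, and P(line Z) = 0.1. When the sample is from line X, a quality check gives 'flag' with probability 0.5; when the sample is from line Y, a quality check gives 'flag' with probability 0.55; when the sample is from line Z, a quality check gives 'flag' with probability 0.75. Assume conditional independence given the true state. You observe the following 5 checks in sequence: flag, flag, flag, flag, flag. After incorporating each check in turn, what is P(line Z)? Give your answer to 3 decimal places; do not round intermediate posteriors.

0.364

After 'flag': normaliser = 0.5·0.2000 + 0.55·0.7000 + 0.75·0.1000; P(line X) ≈ 0.1786, P(line Y) ≈ 0.6875, P(line Z) ≈ 0.1339
After 'flag': normaliser = 0.5·0.1786 + 0.55·0.6875 + 0.75·0.1339; P(line X) ≈ 0.1572, P(line Y) ≈ 0.6659, P(line Z) ≈ 0.1769
After 'flag': normaliser = 0.5·0.1572 + 0.55·0.6659 + 0.75·0.1769; P(line X) ≈ 0.1361, P(line Y) ≈ 0.6342, P(line Z) ≈ 0.2297
After 'flag': normaliser = 0.5·0.1361 + 0.55·0.6342 + 0.75·0.2297; P(line X) ≈ 0.1155, P(line Y) ≈ 0.5920, P(line Z) ≈ 0.2924
After 'flag': normaliser = 0.5·0.1155 + 0.55·0.5920 + 0.75·0.2924; P(line X) ≈ 0.0958, P(line Y) ≈ 0.5403, P(line Z) ≈ 0.3639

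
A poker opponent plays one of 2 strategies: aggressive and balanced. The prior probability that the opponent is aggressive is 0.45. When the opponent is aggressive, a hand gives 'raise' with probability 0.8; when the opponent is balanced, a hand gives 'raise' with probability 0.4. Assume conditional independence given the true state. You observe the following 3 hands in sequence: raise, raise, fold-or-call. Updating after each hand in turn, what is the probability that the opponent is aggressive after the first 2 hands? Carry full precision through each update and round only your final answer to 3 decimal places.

0.766

Apply Bayes' rule sequentially, carrying P(aggressive) forward.
After 'raise': P(aggressive) = 0.8·0.4500 / (0.8·0.4500 + 0.4·0.5500) ≈ 0.6207
After 'raise': P(aggressive) = 0.8·0.6207 / (0.8·0.6207 + 0.4·0.3793) ≈ 0.7660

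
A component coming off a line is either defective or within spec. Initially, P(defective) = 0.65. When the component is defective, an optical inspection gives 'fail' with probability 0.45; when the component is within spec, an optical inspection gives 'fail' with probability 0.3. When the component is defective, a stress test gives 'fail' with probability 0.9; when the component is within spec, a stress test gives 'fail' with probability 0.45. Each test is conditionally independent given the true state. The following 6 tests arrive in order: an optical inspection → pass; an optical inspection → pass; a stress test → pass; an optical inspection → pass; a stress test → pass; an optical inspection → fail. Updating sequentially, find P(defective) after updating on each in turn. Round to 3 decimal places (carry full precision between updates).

0.043

After an optical inspection='pass': P(defective) = 0.55·0.6500 / (0.55·0.6500 + 0.7·0.3500) ≈ 0.5934
After an optical inspection='pass': P(defective) = 0.55·0.5934 / (0.55·0.5934 + 0.7·0.4066) ≈ 0.5341
After a stress test='pass': P(defective) = 0.1·0.5341 / (0.1·0.5341 + 0.55·0.4659) ≈ 0.1725
After an optical inspection='pass': P(defective) = 0.55·0.1725 / (0.55·0.1725 + 0.7·0.8275) ≈ 0.1407
After a stress test='pass': P(defective) = 0.1·0.1407 / (0.1·0.1407 + 0.55·0.8593) ≈ 0.0289
After an optical inspection='fail': P(defective) = 0.45·0.0289 / (0.45·0.0289 + 0.3·0.9711) ≈ 0.0428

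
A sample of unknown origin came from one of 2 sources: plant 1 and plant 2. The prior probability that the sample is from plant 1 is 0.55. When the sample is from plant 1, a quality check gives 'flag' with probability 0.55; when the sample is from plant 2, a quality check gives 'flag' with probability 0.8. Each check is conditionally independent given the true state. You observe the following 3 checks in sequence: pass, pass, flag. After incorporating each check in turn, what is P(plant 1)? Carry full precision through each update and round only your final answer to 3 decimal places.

0.810

After 'pass': P(plant 1) = 0.45·0.5500 / (0.45·0.5500 + 0.2·0.4500) ≈ 0.7333
After 'pass': P(plant 1) = 0.45·0.7333 / (0.45·0.7333 + 0.2·0.2667) ≈ 0.8609
After 'flag': P(plant 1) = 0.55·0.8609 / (0.55·0.8609 + 0.8·0.1391) ≈ 0.8097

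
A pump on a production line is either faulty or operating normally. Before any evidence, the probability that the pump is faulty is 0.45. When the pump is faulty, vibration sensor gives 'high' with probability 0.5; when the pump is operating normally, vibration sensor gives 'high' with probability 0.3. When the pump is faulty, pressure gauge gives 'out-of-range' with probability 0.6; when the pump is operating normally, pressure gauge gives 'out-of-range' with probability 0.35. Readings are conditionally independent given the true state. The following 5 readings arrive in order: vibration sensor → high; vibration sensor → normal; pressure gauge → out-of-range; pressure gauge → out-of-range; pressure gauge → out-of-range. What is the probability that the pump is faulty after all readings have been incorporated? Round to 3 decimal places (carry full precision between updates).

After vibration sensor='high': P(faulty) = 0.5·0.4500 / (0.5·0.4500 + 0.3·0.5500) ≈ 0.5769
After vibration sensor='normal': P(faulty) = 0.5·0.5769 / (0.5·0.5769 + 0.7·0.4231) ≈ 0.4934
After pressure gauge='out-of-range': P(faulty) = 0.6·0.4934 / (0.6·0.4934 + 0.35·0.5066) ≈ 0.6254
After pressure gauge='out-of-range': P(faulty) = 0.6·0.6254 / (0.6·0.6254 + 0.35·0.3746) ≈ 0.7411
After pressure gauge='out-of-range': P(faulty) = 0.6·0.7411 / (0.6·0.7411 + 0.35·0.2589) ≈ 0.8307

0.831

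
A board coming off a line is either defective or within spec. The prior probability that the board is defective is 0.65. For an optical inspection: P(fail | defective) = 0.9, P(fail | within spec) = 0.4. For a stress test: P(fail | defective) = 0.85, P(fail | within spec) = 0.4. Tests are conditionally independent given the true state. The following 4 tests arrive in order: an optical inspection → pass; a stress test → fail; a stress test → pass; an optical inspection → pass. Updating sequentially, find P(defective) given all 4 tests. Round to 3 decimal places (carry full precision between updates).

0.027

After an optical inspection='pass': P(defective) = 0.1·0.6500 / (0.1·0.6500 + 0.6·0.3500) ≈ 0.2364
After a stress test='fail': P(defective) = 0.85·0.2364 / (0.85·0.2364 + 0.4·0.7636) ≈ 0.3968
After a stress test='pass': P(defective) = 0.15·0.3968 / (0.15·0.3968 + 0.6·0.6032) ≈ 0.1412
After an optical inspection='pass': P(defective) = 0.1·0.1412 / (0.1·0.1412 + 0.6·0.8588) ≈ 0.0267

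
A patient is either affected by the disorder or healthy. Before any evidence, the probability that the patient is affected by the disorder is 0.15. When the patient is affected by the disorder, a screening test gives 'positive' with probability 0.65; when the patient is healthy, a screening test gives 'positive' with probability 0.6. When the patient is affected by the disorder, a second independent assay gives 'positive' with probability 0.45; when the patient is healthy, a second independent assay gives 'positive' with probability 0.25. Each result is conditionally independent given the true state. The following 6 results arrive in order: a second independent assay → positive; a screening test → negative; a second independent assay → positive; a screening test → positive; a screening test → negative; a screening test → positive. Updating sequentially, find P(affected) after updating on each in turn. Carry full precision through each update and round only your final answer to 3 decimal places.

Apply Bayes' rule sequentially, carrying P(affected) forward.
After a second independent assay='positive': P(affected) = 0.45·0.1500 / (0.45·0.1500 + 0.25·0.8500) ≈ 0.2411
After a screening test='negative': P(affected) = 0.35·0.2411 / (0.35·0.2411 + 0.4·0.7589) ≈ 0.2175
After a second independent assay='positive': P(affected) = 0.45·0.2175 / (0.45·0.2175 + 0.25·0.7825) ≈ 0.3335
After a screening test='positive': P(affected) = 0.65·0.3335 / (0.65·0.3335 + 0.6·0.6665) ≈ 0.3515
After a screening test='negative': P(affected) = 0.35·0.3515 / (0.35·0.3515 + 0.4·0.6485) ≈ 0.3217
After a screening test='positive': P(affected) = 0.65·0.3217 / (0.65·0.3217 + 0.6·0.6783) ≈ 0.3394

0.339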